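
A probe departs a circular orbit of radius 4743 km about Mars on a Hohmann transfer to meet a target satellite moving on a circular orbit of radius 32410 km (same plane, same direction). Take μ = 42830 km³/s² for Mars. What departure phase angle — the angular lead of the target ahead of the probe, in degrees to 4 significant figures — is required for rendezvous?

Semi-major axis of the transfer orbit: a_t = (4743 + 32410)/2 = 18576.5 km.
Transfer time t = π√(a_t³/μ) = 38435 s.
The target's mean motion on its circular orbit is ω₂ = √(μ/r₂³) = 3.5470×10^-5 rad/s.
Angle swept by the target during transfer: ω₂·t = 1.3633 rad = 78.11°.
Arrival is 180° from departure on the ellipse, so φ = 180° − 78.11° = 101.9°.

φ = 101.9°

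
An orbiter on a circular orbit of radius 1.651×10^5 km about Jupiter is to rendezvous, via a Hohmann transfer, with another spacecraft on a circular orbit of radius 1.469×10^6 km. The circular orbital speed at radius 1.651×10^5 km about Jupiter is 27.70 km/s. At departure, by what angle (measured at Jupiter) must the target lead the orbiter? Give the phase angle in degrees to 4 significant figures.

φ = 105.3°

From the circular-orbit relation v² = μ/r at r = 1.651×10^5 km: μ = v²r = (27.70)² × 1.651×10^5 = 1.26680×10^8 km³/s².
Transfer-ellipse semi-major axis a_t = (r₁ + r₂)/2 = (1.651×10^5 + 1.469×10^6)/2 = 8.1705×10^5 km.
The half-period of the transfer ellipse is t = π√(a_t³/μ) = 2.061×10^5 s.
Target angular speed ω₂ = √(μ/r₂³) = 6.322×10^-6 rad/s.
Angle swept by the target during transfer: ω₂·t = 1.303 rad = 74.66°.
The orbiter traverses 180° on the transfer ellipse, so the target must lead by 180° − 74.66° = 105.3°.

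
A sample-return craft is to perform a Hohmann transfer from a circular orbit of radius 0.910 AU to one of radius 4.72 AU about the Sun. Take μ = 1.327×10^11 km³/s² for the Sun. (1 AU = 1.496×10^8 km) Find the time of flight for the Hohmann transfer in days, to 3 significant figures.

In km: r₁ = 0.910 × 1.496×10^8 = 1.36136×10^8 km; r₂ = 4.72 × 1.496×10^8 = 7.06112×10^8 km.
Transfer-ellipse semi-major axis a_t = (r₁ + r₂)/2 = (1.36136×10^8 + 7.06112×10^8)/2 = 4.21124×10^8 km.
Transfer time t = π√(a_t³/μ) = π√((4.21124×10^8)³ / 1.327×10^11) = 7.453×10^7 s.
Converting: 7.453×10^7 s ÷ 86400 s/day = 863 days.

t = 863 days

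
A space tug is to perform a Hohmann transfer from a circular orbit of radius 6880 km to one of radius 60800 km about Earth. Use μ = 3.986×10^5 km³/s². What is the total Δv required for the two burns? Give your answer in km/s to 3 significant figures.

Semi-major axis of the transfer orbit: a_t = (6880 + 60800)/2 = 33840 km.
Circular speed at r₁: v₁ = √(μ/r₁) = √(3.986×10^5/6880) = 7.6116 km/s.
Transfer-orbit speed at r₁ (v² = μ(2/r − 1/a)): v_p = √[μ(2/r₁ − 1/a_t)] = 10.203 km/s.
First burn Δv₁ = |v_p − v₁| = 2.591 km/s.
At r₂, v₂ = √(μ/r₂) = 2.5605 km/s.
Transfer-orbit speed at r₂: v_a = √[μ(2/r₂ − 1/a_t)] = 1.1545 km/s.
Second burn Δv₂ = |v₂ − v_a| = 1.406 km/s.
Total Δv = Δv₁ + Δv₂ = 3.997 km/s.

Δv = 4.00 km/s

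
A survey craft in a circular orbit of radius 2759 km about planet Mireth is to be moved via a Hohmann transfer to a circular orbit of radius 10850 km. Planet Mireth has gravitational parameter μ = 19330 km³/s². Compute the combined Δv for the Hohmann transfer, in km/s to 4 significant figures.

Δv = 1.180 km/s

Transfer-ellipse semi-major axis a_t = (r₁ + r₂)/2 = (2759 + 10850)/2 = 6804.5 km.
Circular speed at r₁: v₁ = √(μ/r₁) = √(19330/2759) = 2.6469 km/s.
Transfer-orbit speed at r₁ (vis-viva): v_p = √[μ(2/r₁ − 1/a_t)] = 3.3424 km/s.
First burn Δv₁ = |v_p − v₁| = 0.6955 km/s.
Circular speed at r₂: v₂ = √(μ/r₂) = 1.33475 km/s.
Transfer-orbit speed at r₂: v_a = √[μ(2/r₂ − 1/a_t)] = 0.849921 km/s.
Second burn Δv₂ = |v₂ − v_a| = 0.4848 km/s.
Δv = Δv₁ + Δv₂ = 0.6955 + 0.4848 = 1.180 km/s.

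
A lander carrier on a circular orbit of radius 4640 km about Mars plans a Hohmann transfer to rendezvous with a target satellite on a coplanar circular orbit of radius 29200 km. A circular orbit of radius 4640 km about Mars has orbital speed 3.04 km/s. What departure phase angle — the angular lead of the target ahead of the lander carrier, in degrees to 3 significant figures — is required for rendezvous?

From the circular-orbit relation v² = μ/r at r = 4640 km: μ = v²r = (3.04)² × 4640 = 42881.0 km³/s².
The Hohmann ellipse has a_t = (r₁ + r₂)/2 = 16920 km.
Transfer time t = π√(a_t³/μ) = 33390 s.
Target angular speed ω₂ = √(μ/r₂³) = 4.1501×10^-5 rad/s.
Angle swept by the target during transfer: ω₂·t = 1.38572 rad = 79.40°.
The lander carrier traverses 180° on the transfer ellipse, so the target must lead by 180° − 79.40° = 101°.

φ = 101°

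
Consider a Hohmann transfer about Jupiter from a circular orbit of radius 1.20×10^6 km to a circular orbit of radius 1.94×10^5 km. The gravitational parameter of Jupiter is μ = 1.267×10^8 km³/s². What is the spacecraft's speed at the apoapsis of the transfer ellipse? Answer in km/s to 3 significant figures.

v = 5.42 km/s

Transfer-ellipse semi-major axis a_t = (r₁ + r₂)/2 = (1.200×10^6 + 1.940×10^5)/2 = 6.970×10^5 km.
The apoapsis of the transfer ellipse is at r = 1.200×10^6 km.
Vis-viva: v = √[μ(2/r − 1/a_t)] = √[1.267×10^8 × (2/1.200×10^6 − 1/6.970×10^5)] = 5.421 km/s.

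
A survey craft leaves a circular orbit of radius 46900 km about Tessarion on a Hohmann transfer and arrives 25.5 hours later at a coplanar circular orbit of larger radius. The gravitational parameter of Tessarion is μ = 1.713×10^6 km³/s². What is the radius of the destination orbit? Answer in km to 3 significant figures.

Transfer time t = 25.5 hours = 91800 s, and t = π√(a_t³/μ).
So a_t = (μ t²/π²)^(1/3) = (1.713×10^6 × (91800)² / π²)^(1/3) = 1.1351×10^5 km.
Since a_t = (r₁ + r₂)/2, r₂ = 2a_t − r₁ = 2×1.1351×10^5 − 46900 = 1.8012×10^5 km.

r₂ = 1.80×10^5 km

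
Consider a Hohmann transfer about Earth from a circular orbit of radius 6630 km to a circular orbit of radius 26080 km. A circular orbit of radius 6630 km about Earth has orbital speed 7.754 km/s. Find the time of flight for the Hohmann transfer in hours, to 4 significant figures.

t = 2.891 hours

From the circular-orbit relation v² = μ/r at r = 6630 km: μ = v²r = (7.754)² × 6630 = 3.98626×10^5 km³/s².
Transfer-ellipse semi-major axis a_t = (r₁ + r₂)/2 = (6630 + 26080)/2 = 16355 km.
Half the transfer-orbit period gives t = π√(a_t³/μ) = 10407 s.
Converting: 10407 s ÷ 3600 s/hour = 2.891 hours.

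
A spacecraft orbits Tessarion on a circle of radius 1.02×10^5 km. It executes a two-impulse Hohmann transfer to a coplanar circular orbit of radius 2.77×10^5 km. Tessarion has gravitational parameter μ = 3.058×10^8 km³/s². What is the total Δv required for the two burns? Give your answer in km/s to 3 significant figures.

Δv = 20.3 km/s

The Hohmann ellipse has a_t = (r₁ + r₂)/2 = 1.895×10^5 km.
Circular speed at r₁: v₁ = √(μ/r₁) = √(3.058×10^8/1.020×10^5) = 54.754 km/s.
On the transfer ellipse at r₁, vis-viva equation gives v_p = √[μ(2/r₁ − 1/a_t)] = 66.199 km/s.
First burn Δv₁ = |v_p − v₁| = 11.445 km/s.
At r₂, v₂ = √(μ/r₂) = 33.2261 km/s.
Transfer-orbit speed at r₂: v_a = √[μ(2/r₂ − 1/a_t)] = 24.3767 km/s.
Second burn Δv₂ = |v₂ − v_a| = 8.8494 km/s.
Δv = Δv₁ + Δv₂ = 11.445 + 8.8494 = 20.29 km/s.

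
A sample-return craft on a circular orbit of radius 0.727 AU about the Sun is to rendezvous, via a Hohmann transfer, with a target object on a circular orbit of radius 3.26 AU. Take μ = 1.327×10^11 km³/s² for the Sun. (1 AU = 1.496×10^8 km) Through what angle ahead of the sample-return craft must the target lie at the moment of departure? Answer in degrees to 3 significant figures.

In km: r₁ = 0.727 × 1.496×10^8 = 1.087592×10^8 km; r₂ = 3.26 × 1.496×10^8 = 4.87696×10^8 km.
The Hohmann ellipse has a_t = (r₁ + r₂)/2 = 2.982276×10^8 km.
Transfer time t = π√(a_t³/μ) = 4.44157×10^7 s.
The target's mean motion on its circular orbit is ω₂ = √(μ/r₂³) = 3.38230×10^-8 rad/s.
Angle swept by the target during transfer: ω₂·t = 1.50227 rad = 86.07°.
The sample-return craft traverses 180° on the transfer ellipse, so the target must lead by 180° − 86.07° = 93.9°.

φ = 93.9°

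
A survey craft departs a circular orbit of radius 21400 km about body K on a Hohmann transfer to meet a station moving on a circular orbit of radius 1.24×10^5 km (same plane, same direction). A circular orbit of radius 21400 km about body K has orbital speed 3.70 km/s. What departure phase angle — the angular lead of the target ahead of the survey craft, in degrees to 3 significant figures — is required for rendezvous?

From the circular-orbit relation v² = μ/r at r = 21400 km: μ = v²r = (3.70)² × 21400 = 2.92966×10^5 km³/s².
Transfer-ellipse semi-major axis a_t = (r₁ + r₂)/2 = (21400 + 1.240×10^5)/2 = 72700 km.
The half-period of the transfer ellipse is t = π√(a_t³/μ) = 1.13774×10^5 s.
Target angular speed ω₂ = √(μ/r₂³) = 1.23958×10^-5 rad/s.
Angle swept by the target during transfer: ω₂·t = 1.41032 rad = 80.81°.
Arrival is 180° from departure on the ellipse, so φ = 180° − 80.81° = 99.2°.

φ = 99.2°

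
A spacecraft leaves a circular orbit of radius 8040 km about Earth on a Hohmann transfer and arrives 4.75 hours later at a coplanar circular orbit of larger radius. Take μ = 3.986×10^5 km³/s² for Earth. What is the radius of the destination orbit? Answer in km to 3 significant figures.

r₂ = 37500 km

Transfer time t = 4.75 hours = 17100 s, and t = π√(a_t³/μ).
So a_t = (μ t²/π²)^(1/3) = (3.986×10^5 × (17100)² / π²)^(1/3) = 22772 km.
Since a_t = (r₁ + r₂)/2, r₂ = 2a_t − r₁ = 2×22772 − 8040 = 37504 km.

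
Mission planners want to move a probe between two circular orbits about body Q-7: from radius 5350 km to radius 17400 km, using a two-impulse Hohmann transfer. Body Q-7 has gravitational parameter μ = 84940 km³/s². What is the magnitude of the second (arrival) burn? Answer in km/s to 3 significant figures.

Δv₂ = 0.694 km/s

The Hohmann ellipse has a_t = (r₁ + r₂)/2 = 11375 km.
On the circular orbit at r = 17400 km, v_c = √(μ/r) = 2.2094 km/s.
Vis-viva on the transfer ellipse at r = 17400 km gives v_t = √[μ(2/r − 1/a_t)] = 1.5152 km/s.
Δv₂ = |v_t − v_c| = |1.5152 − 2.2094| = 0.6942 km/s.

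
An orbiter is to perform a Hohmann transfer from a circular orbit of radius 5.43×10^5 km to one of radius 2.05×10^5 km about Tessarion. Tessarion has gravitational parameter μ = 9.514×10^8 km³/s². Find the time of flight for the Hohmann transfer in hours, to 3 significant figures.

Transfer-ellipse semi-major axis a_t = (r₁ + r₂)/2 = (5.430×10^5 + 2.050×10^5)/2 = 3.740×10^5 km.
Half the transfer-orbit period gives t = π√(a_t³/μ) = 23300 s.
Converting: 23300 s ÷ 3600 s/hour = 6.47 hours.

t = 6.47 hours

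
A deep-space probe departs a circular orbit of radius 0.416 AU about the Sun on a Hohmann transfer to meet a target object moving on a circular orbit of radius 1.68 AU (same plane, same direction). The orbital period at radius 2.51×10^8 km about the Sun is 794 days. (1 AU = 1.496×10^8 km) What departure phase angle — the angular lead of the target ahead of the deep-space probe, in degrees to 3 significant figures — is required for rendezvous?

From Kepler's third law T² = 4π²r³/μ at r = 2.51×10^8 km, T = 794 days = 794 × 86400 s = 6.86016×10^7 s: μ = 4π²r³/T² = 1.32652×10^11 km³/s².
In km: r₁ = 0.416 × 1.496×10^8 = 6.22336×10^7 km; r₂ = 1.68 × 1.496×10^8 = 2.51328×10^8 km.
Semi-major axis of the transfer orbit: a_t = (6.22336×10^7 + 2.51328×10^8)/2 = 1.567808×10^8 km.
Transfer time t = π√(a_t³/μ) = 1.693×10^7 s.
Target angular speed ω₂ = √(μ/r₂³) = 9.141×10^-8 rad/s.
Angle swept by the target during transfer: ω₂·t = 1.548 rad = 88.69°.
Arrival is 180° from departure on the ellipse, so φ = 180° − 88.69° = 91.3°.

φ = 91.3°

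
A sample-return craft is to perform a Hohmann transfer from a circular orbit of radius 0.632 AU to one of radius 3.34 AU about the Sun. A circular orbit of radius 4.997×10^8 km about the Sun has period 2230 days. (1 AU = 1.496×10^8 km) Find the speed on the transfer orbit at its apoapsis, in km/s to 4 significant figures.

v = 9.193 km/s

From Kepler's third law T² = 4π²r³/μ at r = 4.997×10^8 km, T = 2230 days = 2230 × 86400 s = 1.92672×10^8 s: μ = 4π²r³/T² = 1.32694×10^11 km³/s².
In km: r₁ = 0.632 × 1.496×10^8 = 9.45472×10^7 km; r₂ = 3.34 × 1.496×10^8 = 4.99664×10^8 km.
The Hohmann ellipse has a_t = (r₁ + r₂)/2 = 2.971056×10^8 km.
The apoapsis of the transfer ellipse is at r = 4.99664×10^8 km.
Applying v² = μ(2/r − 1/a_t): v = 9.193 km/s.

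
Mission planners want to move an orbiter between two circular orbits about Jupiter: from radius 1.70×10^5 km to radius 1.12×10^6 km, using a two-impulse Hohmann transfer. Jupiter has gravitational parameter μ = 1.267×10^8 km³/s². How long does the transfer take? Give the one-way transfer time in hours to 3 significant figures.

t = 40.2 hours

Semi-major axis of the transfer orbit: a_t = (1.700×10^5 + 1.120×10^6)/2 = 6.450×10^5 km.
Transfer time t = π√(a_t³/μ) = π√((6.450×10^5)³ / 1.267×10^8) = 1.446×10^5 s.
Converting: 1.446×10^5 s ÷ 3600 s/hour = 40.2 hours.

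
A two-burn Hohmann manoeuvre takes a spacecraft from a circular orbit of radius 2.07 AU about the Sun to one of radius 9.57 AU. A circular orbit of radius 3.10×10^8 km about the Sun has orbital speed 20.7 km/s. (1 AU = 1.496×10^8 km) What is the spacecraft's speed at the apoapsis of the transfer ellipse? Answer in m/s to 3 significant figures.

v = 5740 m/s

From the circular-orbit relation v² = μ/r at r = 3.10×10^8 km: μ = v²r = (20.7)² × 3.10×10^8 = 1.32832×10^11 km³/s².
In km: r₁ = 2.07 × 1.496×10^8 = 3.09672×10^8 km; r₂ = 9.57 × 1.496×10^8 = 1.431672×10^9 km.
Transfer-ellipse semi-major axis a_t = (r₁ + r₂)/2 = (3.09672×10^8 + 1.431672×10^9)/2 = 8.70672×10^8 km.
At apoapsis, r = 1.431672×10^9 km.
Vis-viva: v = √[μ(2/r − 1/a_t)] = √[1.32832×10^11 × (2/1.431672×10^9 − 1/8.70672×10^8)] = 5.745 km/s.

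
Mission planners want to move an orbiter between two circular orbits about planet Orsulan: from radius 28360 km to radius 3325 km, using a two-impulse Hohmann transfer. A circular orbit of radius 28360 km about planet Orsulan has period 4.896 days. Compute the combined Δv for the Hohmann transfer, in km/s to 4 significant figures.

From Kepler's third law T² = 4π²r³/μ at r = 28360 km, T = 4.896 days = 4.896 × 86400 s = 4.230144×10^5 s: μ = 4π²r³/T² = 5032.32 km³/s².
Transfer-ellipse semi-major axis a_t = (r₁ + r₂)/2 = (28360 + 3325)/2 = 15842.5 km.
Circular speed at r₁: v₁ = √(μ/r₁) = √(5032.32/28360) = 0.42124 km/s.
On the transfer ellipse at r₁, vis-viva gives v_a = √[μ(2/r₁ − 1/a_t)] = 0.19298 km/s.
First burn Δv₁ = |v_a − v₁| = 0.22826 km/s.
Circular speed at r₂: v₂ = √(μ/r₂) = 1.23024 km/s.
Transfer-orbit speed at r₂: v_p = √[μ(2/r₂ − 1/a_t)] = 1.64600 km/s.
Second burn Δv₂ = |v₂ − v_p| = 0.41576 km/s.
Total Δv = Δv₁ + Δv₂ = 0.6440 km/s.

Δv = 0.6440 km/s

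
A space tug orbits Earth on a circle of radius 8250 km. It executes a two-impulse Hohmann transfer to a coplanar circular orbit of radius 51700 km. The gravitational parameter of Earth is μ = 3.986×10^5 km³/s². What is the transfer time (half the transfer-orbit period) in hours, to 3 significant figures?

t = 7.17 hours

Semi-major axis of the transfer orbit: a_t = (8250 + 51700)/2 = 29975 km.
By Kepler's third law the transfer-orbit period is T = 2π√(a_t³/μ), so t = T/2 = 25820 s.
Converting: 25820 s ÷ 3600 s/hour = 7.17 hours.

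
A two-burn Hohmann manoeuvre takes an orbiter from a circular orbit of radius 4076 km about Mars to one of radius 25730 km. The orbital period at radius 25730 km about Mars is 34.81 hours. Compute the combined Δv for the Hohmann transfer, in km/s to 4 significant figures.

Δv = 1.633 km/s

From Kepler's third law T² = 4π²r³/μ at r = 25730 km, T = 34.81 hours = 34.81 × 3600 s = 1.25316×10^5 s: μ = 4π²r³/T² = 42821.9 km³/s².
Transfer-ellipse semi-major axis a_t = (r₁ + r₂)/2 = (4076 + 25730)/2 = 14903 km.
Circular speed at r₁: v₁ = √(μ/r₁) = √(42821.9/4076) = 3.241 km/s.
Transfer-orbit speed at r₁ (v² = μ(2/r − 1/a)): v_p = √[μ(2/r₁ − 1/a_t)] = 4.259 km/s.
First burn Δv₁ = |v_p − v₁| = 1.018 km/s.
Circular speed at r₂: v₂ = √(μ/r₂) = 1.2901 km/s.
Transfer-orbit speed at r₂: v_a = √[μ(2/r₂ − 1/a_t)] = 0.67467 km/s.
Second burn Δv₂ = |v₂ − v_a| = 0.6154 km/s.
Δv = Δv₁ + Δv₂ = 1.018 + 0.6154 = 1.633 km/s.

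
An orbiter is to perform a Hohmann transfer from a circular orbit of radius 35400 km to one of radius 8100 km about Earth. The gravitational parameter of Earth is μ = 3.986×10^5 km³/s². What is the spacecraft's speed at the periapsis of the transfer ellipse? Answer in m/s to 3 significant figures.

The Hohmann ellipse has a_t = (r₁ + r₂)/2 = 21750 km.
The periapsis of the transfer ellipse is at r = 8100 km.
Applying v² = μ(2/r − 1/a_t): v = 8.949 km/s.

v = 8950 m/s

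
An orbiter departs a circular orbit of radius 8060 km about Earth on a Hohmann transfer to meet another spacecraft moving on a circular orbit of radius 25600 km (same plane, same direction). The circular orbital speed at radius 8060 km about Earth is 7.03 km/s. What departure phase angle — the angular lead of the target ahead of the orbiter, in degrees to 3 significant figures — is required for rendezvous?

From the circular-orbit relation v² = μ/r at r = 8060 km: μ = v²r = (7.03)² × 8060 = 3.98332×10^5 km³/s².
Semi-major axis of the transfer orbit: a_t = (8060 + 25600)/2 = 16830 km.
Transfer time t = π√(a_t³/μ) = 10868.1 s.
Target angular speed ω₂ = √(μ/r₂³) = 1.54086×10^-4 rad/s.
Angle swept by the target during transfer: ω₂·t = 1.67462 rad = 95.949°.
The orbiter traverses 180° on the transfer ellipse, so the target must lead by 180° − 95.949° = 84.1°.

φ = 84.1°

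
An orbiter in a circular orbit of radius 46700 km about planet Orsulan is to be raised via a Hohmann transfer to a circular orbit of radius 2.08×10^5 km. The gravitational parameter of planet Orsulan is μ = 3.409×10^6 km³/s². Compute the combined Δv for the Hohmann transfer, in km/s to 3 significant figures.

Semi-major axis of the transfer orbit: a_t = (46700 + 2.080×10^5)/2 = 1.2735×10^5 km.
Circular speed at r₁: v₁ = √(μ/r₁) = √(3.409×10^6/46700) = 8.5439 km/s.
On the transfer ellipse at r₁, vis-viva equation gives v_p = √[μ(2/r₁ − 1/a_t)] = 10.919 km/s.
First burn Δv₁ = |v_p − v₁| = 2.375 km/s.
Circular speed at r₂: v₂ = √(μ/r₂) = 4.0484 km/s.
Transfer-orbit speed at r₂: v_a = √[μ(2/r₂ − 1/a_t)] = 2.4516 km/s.
Second burn Δv₂ = |v₂ − v_a| = 1.597 km/s.
Δv = Δv₁ + Δv₂ = 2.375 + 1.597 = 3.972 km/s.

Δv = 3.97 km/s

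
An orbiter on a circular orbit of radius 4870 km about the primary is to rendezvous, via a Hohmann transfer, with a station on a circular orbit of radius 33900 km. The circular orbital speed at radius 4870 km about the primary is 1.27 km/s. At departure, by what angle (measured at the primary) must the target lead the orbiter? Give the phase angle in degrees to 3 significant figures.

φ = 102°

From the circular-orbit relation v² = μ/r at r = 4870 km: μ = v²r = (1.27)² × 4870 = 7854.82 km³/s².
The Hohmann ellipse has a_t = (r₁ + r₂)/2 = 19385 km.
Transfer time t = π√(a_t³/μ) = 95671.0 s.
Target angular speed ω₂ = √(μ/r₂³) = 1.41994×10^-5 rad/s.
Angle swept by the target during transfer: ω₂·t = 1.35847 rad = 77.83°.
The orbiter traverses 180° on the transfer ellipse, so the target must lead by 180° − 77.83° = 102°.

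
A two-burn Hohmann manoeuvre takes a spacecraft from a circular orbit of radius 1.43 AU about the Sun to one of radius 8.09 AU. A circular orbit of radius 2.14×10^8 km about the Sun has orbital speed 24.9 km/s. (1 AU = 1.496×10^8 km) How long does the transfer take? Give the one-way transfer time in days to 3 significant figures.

From the circular-orbit relation v² = μ/r at r = 2.14×10^8 km: μ = v²r = (24.9)² × 2.14×10^8 = 1.32682×10^11 km³/s².
In km: r₁ = 1.43 × 1.496×10^8 = 2.13928×10^8 km; r₂ = 8.09 × 1.496×10^8 = 1.210264×10^9 km.
Semi-major axis of the transfer orbit: a_t = (2.13928×10^8 + 1.210264×10^9)/2 = 7.12096×10^8 km.
Transfer time t = π√(a_t³/μ) = π√((7.12096×10^8)³ / 1.32682×10^11) = 1.639×10^8 s.
Converting: 1.639×10^8 s ÷ 86400 s/day = 1900 days.

t = 1900 days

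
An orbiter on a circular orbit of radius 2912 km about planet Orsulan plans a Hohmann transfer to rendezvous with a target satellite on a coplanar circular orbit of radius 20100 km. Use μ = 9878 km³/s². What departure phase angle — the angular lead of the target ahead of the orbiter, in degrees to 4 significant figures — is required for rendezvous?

φ = 102.0°

The Hohmann ellipse has a_t = (r₁ + r₂)/2 = 11506 km.
Transfer time t = π√(a_t³/μ) = 39012 s.
The target's mean motion on its circular orbit is ω₂ = √(μ/r₂³) = 3.4877×10^-5 rad/s.
Angle swept by the target during transfer: ω₂·t = 1.3606 rad = 77.96°.
The orbiter traverses 180° on the transfer ellipse, so the target must lead by 180° − 77.96° = 102.0°.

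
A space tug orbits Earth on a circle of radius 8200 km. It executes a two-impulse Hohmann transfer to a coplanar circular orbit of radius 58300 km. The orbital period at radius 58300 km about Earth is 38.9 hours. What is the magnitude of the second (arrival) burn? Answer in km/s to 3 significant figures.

From Kepler's third law T² = 4π²r³/μ at r = 58300 km, T = 38.9 hours = 38.9 × 3600 s = 1.4004×10^5 s: μ = 4π²r³/T² = 3.98897×10^5 km³/s².
Semi-major axis of the transfer orbit: a_t = (8200 + 58300)/2 = 33250 km.
Circular speed at r = 58300 km: v_c = √(μ/r) = 2.616 km/s.
Transfer-orbit speed at the same r (vis-viva, a = a_t): v_t = √[μ(2/r − 1/a_t)] = 1.299 km/s.
Δv₂ = |v_t − v_c| = |1.299 − 2.616| = 1.317 km/s.

Δv₂ = 1.32 km/s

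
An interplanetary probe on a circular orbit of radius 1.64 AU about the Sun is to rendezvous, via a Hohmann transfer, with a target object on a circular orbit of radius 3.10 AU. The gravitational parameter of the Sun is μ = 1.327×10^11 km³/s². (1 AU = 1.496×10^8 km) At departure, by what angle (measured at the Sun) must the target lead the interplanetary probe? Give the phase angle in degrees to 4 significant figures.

In km: r₁ = 1.64 × 1.496×10^8 = 2.45344×10^8 km; r₂ = 3.10 × 1.496×10^8 = 4.6376×10^8 km.
Semi-major axis of the transfer orbit: a_t = (2.45344×10^8 + 4.6376×10^8)/2 = 3.54552×10^8 km.
The half-period of the transfer ellipse is t = π√(a_t³/μ) = 5.7575×10^7 s.
The target's mean motion on its circular orbit is ω₂ = √(μ/r₂³) = 3.6475×10^-8 rad/s.
Angle swept by the target during transfer: ω₂·t = 2.100 rad = 120.32°.
The interplanetary probe traverses 180° on the transfer ellipse, so the target must lead by 180° − 120.32° = 59.68°.

φ = 59.68°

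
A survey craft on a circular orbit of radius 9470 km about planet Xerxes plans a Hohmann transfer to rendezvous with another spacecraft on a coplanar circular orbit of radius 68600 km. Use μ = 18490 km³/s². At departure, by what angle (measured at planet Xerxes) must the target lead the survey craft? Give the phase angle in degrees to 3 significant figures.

φ = 103°

The Hohmann ellipse has a_t = (r₁ + r₂)/2 = 39035 km.
Transfer time t = π√(a_t³/μ) = 1.7818×10^5 s.
The target's mean motion on its circular orbit is ω₂ = √(μ/r₂³) = 7.5680×10^-6 rad/s.
Angle swept by the target during transfer: ω₂·t = 1.3485 rad = 77.26°.
Arrival is 180° from departure on the ellipse, so φ = 180° − 77.26° = 103°.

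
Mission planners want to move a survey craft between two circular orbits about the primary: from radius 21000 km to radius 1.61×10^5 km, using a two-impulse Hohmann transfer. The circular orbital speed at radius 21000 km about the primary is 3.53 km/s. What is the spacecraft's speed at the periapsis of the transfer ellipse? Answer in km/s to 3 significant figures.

v = 4.70 km/s

From the circular-orbit relation v² = μ/r at r = 21000 km: μ = v²r = (3.53)² × 21000 = 2.61679×10^5 km³/s².
The Hohmann ellipse has a_t = (r₁ + r₂)/2 = 91000 km.
The periapsis of the transfer ellipse is at r = 21000 km.
From the vis-viva equation, v = √[μ(2/r − 1/a_t)] = 4.695 km/s.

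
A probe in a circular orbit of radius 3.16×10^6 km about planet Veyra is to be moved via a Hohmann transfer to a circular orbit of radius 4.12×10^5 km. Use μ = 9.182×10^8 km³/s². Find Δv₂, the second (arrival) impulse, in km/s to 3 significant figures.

Δv₂ = 15.6 km/s

Transfer-ellipse semi-major axis a_t = (r₁ + r₂)/2 = (3.160×10^6 + 4.120×10^5)/2 = 1.786×10^6 km.
Circular speed at r = 4.120×10^5 km: v_c = √(μ/r) = 47.208 km/s.
Transfer-orbit speed at the same r (vis-viva, a = a_t): v_t = √[μ(2/r − 1/a_t)] = 62.795 km/s.
Δv₂ = |v_t − v_c| = |62.795 − 47.208| = 15.59 km/s.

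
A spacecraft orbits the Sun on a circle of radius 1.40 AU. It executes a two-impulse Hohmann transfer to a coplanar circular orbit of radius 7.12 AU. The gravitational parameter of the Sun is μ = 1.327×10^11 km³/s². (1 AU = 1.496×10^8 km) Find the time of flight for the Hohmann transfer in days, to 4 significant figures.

In km: r₁ = 1.40 × 1.496×10^8 = 2.0944×10^8 km; r₂ = 7.12 × 1.496×10^8 = 1.065152×10^9 km.
Transfer-ellipse semi-major axis a_t = (r₁ + r₂)/2 = (2.0944×10^8 + 1.065152×10^9)/2 = 6.37296×10^8 km.
Transfer time t = π√(a_t³/μ) = π√((6.37296×10^8)³ / 1.327×10^11) = 1.3875×10^8 s.
Converting: 1.3875×10^8 s ÷ 86400 s/day = 1606 days.

t = 1606 days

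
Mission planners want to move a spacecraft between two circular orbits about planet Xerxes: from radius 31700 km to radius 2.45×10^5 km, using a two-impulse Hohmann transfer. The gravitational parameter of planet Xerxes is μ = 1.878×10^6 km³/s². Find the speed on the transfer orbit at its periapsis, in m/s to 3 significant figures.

v = 10200 m/s

Transfer-ellipse semi-major axis a_t = (r₁ + r₂)/2 = (31700 + 2.450×10^5)/2 = 1.3835×10^5 km.
The periapsis of the transfer ellipse is at r = 31700 km.
Vis-viva: v = √[μ(2/r − 1/a_t)] = √[1.878×10^6 × (2/31700 − 1/1.3835×10^5)] = 10.24 km/s.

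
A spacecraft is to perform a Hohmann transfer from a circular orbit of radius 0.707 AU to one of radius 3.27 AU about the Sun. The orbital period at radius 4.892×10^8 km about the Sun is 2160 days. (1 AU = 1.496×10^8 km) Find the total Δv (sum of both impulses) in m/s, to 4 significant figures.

Δv = 16650 m/s

From Kepler's third law T² = 4π²r³/μ at r = 4.892×10^8 km, T = 2160 days = 2160 × 86400 s = 1.86624×10^8 s: μ = 4π²r³/T² = 1.32704×10^11 km³/s².
In km: r₁ = 0.707 × 1.496×10^8 = 1.057672×10^8 km; r₂ = 3.27 × 1.496×10^8 = 4.89192×10^8 km.
Semi-major axis of the transfer orbit: a_t = (1.057672×10^8 + 4.89192×10^8)/2 = 2.974796×10^8 km.
Circular speed at r₁: v₁ = √(μ/r₁) = √(1.32704×10^11/1.057672×10^8) = 35.42 km/s.
On the transfer ellipse at r₁, vis-viva equation gives v_p = √[μ(2/r₁ − 1/a_t)] = 45.42 km/s.
First burn Δv₁ = |v_p − v₁| = 10.00 km/s.
At r₂, v₂ = √(μ/r₂) = 16.47 km/s.
Transfer-orbit speed at r₂: v_a = √[μ(2/r₂ − 1/a_t)] = 9.821 km/s.
Second burn Δv₂ = |v₂ − v_a| = 6.649 km/s.
Δv = Δv₁ + Δv₂ = 10.00 + 6.649 = 16.65 km/s.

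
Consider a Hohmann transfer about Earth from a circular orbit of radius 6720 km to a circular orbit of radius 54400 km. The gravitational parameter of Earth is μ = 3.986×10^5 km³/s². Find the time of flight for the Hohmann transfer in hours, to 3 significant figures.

t = 7.38 hours

Transfer-ellipse semi-major axis a_t = (r₁ + r₂)/2 = (6720 + 54400)/2 = 30560 km.
By Kepler's third law the transfer-orbit period is T = 2π√(a_t³/μ), so t = T/2 = 26580 s.
Converting: 26580 s ÷ 3600 s/hour = 7.38 hours.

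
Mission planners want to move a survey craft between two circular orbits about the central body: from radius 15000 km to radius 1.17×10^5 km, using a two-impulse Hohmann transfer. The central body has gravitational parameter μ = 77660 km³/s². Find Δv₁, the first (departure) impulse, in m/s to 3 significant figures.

Semi-major axis of the transfer orbit: a_t = (15000 + 1.170×10^5)/2 = 66000 km.
Circular speed at r = 15000 km: v_c = √(μ/r) = 2.2754 km/s.
Vis-viva on the transfer ellipse at r = 15000 km gives v_t = √[μ(2/r − 1/a_t)] = 3.0295 km/s.
Δv₁ = |v_t − v_c| = |3.0295 − 2.2754| = 0.7541 km/s.

Δv₁ = 754 m/s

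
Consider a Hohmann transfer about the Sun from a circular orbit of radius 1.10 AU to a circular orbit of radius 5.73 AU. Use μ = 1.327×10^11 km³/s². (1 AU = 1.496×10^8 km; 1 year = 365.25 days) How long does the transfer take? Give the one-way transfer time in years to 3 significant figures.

In km: r₁ = 1.10 × 1.496×10^8 = 1.6456×10^8 km; r₂ = 5.73 × 1.496×10^8 = 8.57208×10^8 km.
Transfer-ellipse semi-major axis a_t = (r₁ + r₂)/2 = (1.6456×10^8 + 8.57208×10^8)/2 = 5.10884×10^8 km.
By Kepler's third law the transfer-orbit period is T = 2π√(a_t³/μ), so t = T/2 = 9.959×10^7 s.
Converting: 9.959×10^7 s ÷ 3.15576×10^7 s/year (365.25 × 86400) = 3.16 years.

t = 3.16 years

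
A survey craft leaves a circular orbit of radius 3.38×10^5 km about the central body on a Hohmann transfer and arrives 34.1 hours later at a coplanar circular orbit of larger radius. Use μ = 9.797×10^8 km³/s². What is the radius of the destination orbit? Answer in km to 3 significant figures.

r₂ = 1.95×10^6 km

Transfer time t = 34.1 hours = 1.2276×10^5 s, and t = π√(a_t³/μ).
So a_t = (μ t²/π²)^(1/3) = (9.797×10^8 × (1.2276×10^5)² / π²)^(1/3) = 1.1437×10^6 km.
Since a_t = (r₁ + r₂)/2, r₂ = 2a_t − r₁ = 2×1.1437×10^6 − 3.380×10^5 = 1.9494×10^6 km.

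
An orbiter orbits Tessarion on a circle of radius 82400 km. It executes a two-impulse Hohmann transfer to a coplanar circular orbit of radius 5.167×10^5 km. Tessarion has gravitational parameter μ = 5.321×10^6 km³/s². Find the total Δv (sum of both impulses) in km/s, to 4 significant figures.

Transfer-ellipse semi-major axis a_t = (r₁ + r₂)/2 = (82400 + 5.167×10^5)/2 = 2.9955×10^5 km.
Circular speed at r₁: v₁ = √(μ/r₁) = √(5.321×10^6/82400) = 8.0359 km/s.
On the transfer ellipse at r₁, vis-viva gives v_p = √[μ(2/r₁ − 1/a_t)] = 10.554 km/s.
First burn Δv₁ = |v_p − v₁| = 2.518 km/s.
At r₂, v₂ = √(μ/r₂) = 3.209 km/s.
Transfer-orbit speed at r₂: v_a = √[μ(2/r₂ − 1/a_t)] = 1.683 km/s.
Second burn Δv₂ = |v₂ − v_a| = 1.526 km/s.
Total Δv = Δv₁ + Δv₂ = 4.044 km/s.

Δv = 4.044 km/s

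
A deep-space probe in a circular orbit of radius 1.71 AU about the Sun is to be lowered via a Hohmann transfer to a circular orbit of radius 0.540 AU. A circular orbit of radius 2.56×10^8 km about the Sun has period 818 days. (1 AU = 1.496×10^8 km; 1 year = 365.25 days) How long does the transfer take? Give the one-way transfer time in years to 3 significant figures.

From Kepler's third law T² = 4π²r³/μ at r = 2.56×10^8 km, T = 818 days = 818 × 86400 s = 7.06752×10^7 s: μ = 4π²r³/T² = 1.32601×10^11 km³/s².
In km: r₁ = 1.71 × 1.496×10^8 = 2.55816×10^8 km; r₂ = 0.540 × 1.496×10^8 = 8.0784×10^7 km.
Semi-major axis of the transfer orbit: a_t = (2.55816×10^8 + 8.0784×10^7)/2 = 1.683×10^8 km.
Transfer time t = π√(a_t³/μ) = π√((1.683×10^8)³ / 1.32601×10^11) = 1.884×10^7 s.
Converting: 1.884×10^7 s ÷ 3.15576×10^7 s/year (365.25 × 86400) = 0.597 years.

t = 0.597 years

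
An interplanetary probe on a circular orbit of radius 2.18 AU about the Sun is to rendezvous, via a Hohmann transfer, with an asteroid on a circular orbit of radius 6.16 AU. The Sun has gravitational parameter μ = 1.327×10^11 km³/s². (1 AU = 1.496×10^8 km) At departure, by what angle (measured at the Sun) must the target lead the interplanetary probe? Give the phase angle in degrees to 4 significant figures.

In km: r₁ = 2.18 × 1.496×10^8 = 3.26128×10^8 km; r₂ = 6.16 × 1.496×10^8 = 9.21536×10^8 km.
Semi-major axis of the transfer orbit: a_t = (3.26128×10^8 + 9.21536×10^8)/2 = 6.23832×10^8 km.
The half-period of the transfer ellipse is t = π√(a_t³/μ) = 1.34374×10^8 s.
Target angular speed ω₂ = √(μ/r₂³) = 1.30217×10^-8 rad/s.
Angle swept by the target during transfer: ω₂·t = 1.749778 rad = 100.25°.
The interplanetary probe traverses 180° on the transfer ellipse, so the target must lead by 180° − 100.25° = 79.75°.

φ = 79.75°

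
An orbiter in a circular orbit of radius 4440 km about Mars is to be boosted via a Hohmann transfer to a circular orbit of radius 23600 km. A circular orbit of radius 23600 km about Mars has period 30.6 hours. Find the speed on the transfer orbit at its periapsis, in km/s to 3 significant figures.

v = 4.03 km/s

From Kepler's third law T² = 4π²r³/μ at r = 23600 km, T = 30.6 hours = 30.6 × 3600 s = 1.1016×10^5 s: μ = 4π²r³/T² = 42761.0 km³/s².
Transfer-ellipse semi-major axis a_t = (r₁ + r₂)/2 = (4440 + 23600)/2 = 14020 km.
At periapsis, r = 4440 km.
Applying v² = μ(2/r − 1/a_t): v = 4.026 km/s.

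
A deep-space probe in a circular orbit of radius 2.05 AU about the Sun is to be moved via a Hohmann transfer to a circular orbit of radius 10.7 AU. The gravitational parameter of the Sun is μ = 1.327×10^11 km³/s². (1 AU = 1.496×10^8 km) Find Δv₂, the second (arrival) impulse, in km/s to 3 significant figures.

Δv₂ = 3.94 km/s

In km: r₁ = 2.05 × 1.496×10^8 = 3.0668×10^8 km; r₂ = 10.7 × 1.496×10^8 = 1.60072×10^9 km.
Transfer-ellipse semi-major axis a_t = (r₁ + r₂)/2 = (3.0668×10^8 + 1.60072×10^9)/2 = 9.537×10^8 km.
Circular speed at r = 1.60072×10^9 km: v_c = √(μ/r) = 9.105 km/s.
Transfer-orbit speed at the same r (vis-viva, a = a_t): v_t = √[μ(2/r − 1/a_t)] = 5.163 km/s.
Δv₂ = |v_t − v_c| = |5.163 − 9.105| = 3.942 km/s.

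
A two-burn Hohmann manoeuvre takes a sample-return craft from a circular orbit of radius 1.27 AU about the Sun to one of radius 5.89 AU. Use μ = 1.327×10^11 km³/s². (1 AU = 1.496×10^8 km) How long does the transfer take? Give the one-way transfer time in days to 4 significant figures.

In km: r₁ = 1.27 × 1.496×10^8 = 1.89992×10^8 km; r₂ = 5.89 × 1.496×10^8 = 8.81144×10^8 km.
Semi-major axis of the transfer orbit: a_t = (1.89992×10^8 + 8.81144×10^8)/2 = 5.35568×10^8 km.
By Kepler's third law the transfer-orbit period is T = 2π√(a_t³/μ), so t = T/2 = 1.069×10^8 s.
Converting: 1.069×10^8 s ÷ 86400 s/day = 1237 days.

t = 1237 days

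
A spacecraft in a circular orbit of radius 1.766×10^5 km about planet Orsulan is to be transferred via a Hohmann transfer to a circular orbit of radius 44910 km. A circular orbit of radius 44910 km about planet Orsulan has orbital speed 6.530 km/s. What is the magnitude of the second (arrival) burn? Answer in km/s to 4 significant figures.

From the circular-orbit relation v² = μ/r at r = 44910 km: μ = v²r = (6.530)² × 44910 = 1.91500×10^6 km³/s².
Transfer-ellipse semi-major axis a_t = (r₁ + r₂)/2 = (1.766×10^5 + 44910)/2 = 1.10755×10^5 km.
Circular speed at r = 44910 km: v_c = √(μ/r) = 6.530 km/s.
Vis-viva on the transfer ellipse at r = 44910 km gives v_t = √[μ(2/r − 1/a_t)] = 8.246 km/s.
Δv₂ = |v_t − v_c| = |8.246 − 6.530| = 1.716 km/s.

Δv₂ = 1.716 km/s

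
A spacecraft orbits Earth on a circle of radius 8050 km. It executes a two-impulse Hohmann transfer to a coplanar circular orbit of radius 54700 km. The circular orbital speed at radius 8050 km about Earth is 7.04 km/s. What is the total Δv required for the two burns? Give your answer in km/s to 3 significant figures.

Δv = 3.59 km/s

From the circular-orbit relation v² = μ/r at r = 8050 km: μ = v²r = (7.04)² × 8050 = 3.98971×10^5 km³/s².
Semi-major axis of the transfer orbit: a_t = (8050 + 54700)/2 = 31375 km.
At r₁ the circular-orbit speed is v₁ = √(μ/r₁) = 7.0400 km/s.
Transfer-orbit speed at r₁ (vis-viva equation): v_p = √[μ(2/r₁ − 1/a_t)] = 9.2955 km/s.
First burn Δv₁ = |v_p − v₁| = 2.2555 km/s.
At r₂, v₂ = √(μ/r₂) = 2.7007 km/s.
Transfer-orbit speed at r₂: v_a = √[μ(2/r₂ − 1/a_t)] = 1.3680 km/s.
Second burn Δv₂ = |v₂ − v_a| = 1.3327 km/s.
Total Δv = Δv₁ + Δv₂ = 3.588 km/s.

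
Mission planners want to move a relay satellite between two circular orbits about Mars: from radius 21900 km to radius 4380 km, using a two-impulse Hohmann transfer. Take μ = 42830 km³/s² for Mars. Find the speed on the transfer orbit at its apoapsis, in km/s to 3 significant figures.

Semi-major axis of the transfer orbit: a_t = (21900 + 4380)/2 = 13140 km.
At apoapsis, r = 21900 km.
Vis-viva: v = √[μ(2/r − 1/a_t)] = √[42830 × (2/21900 − 1/13140)] = 0.8074 km/s.

v = 0.807 km/s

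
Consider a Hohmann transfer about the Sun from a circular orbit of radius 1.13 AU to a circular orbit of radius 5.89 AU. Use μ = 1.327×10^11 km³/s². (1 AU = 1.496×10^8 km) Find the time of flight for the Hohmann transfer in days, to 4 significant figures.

t = 1201 days

In km: r₁ = 1.13 × 1.496×10^8 = 1.69048×10^8 km; r₂ = 5.89 × 1.496×10^8 = 8.81144×10^8 km.
Transfer-ellipse semi-major axis a_t = (r₁ + r₂)/2 = (1.69048×10^8 + 8.81144×10^8)/2 = 5.25096×10^8 km.
By Kepler's third law the transfer-orbit period is T = 2π√(a_t³/μ), so t = T/2 = 1.038×10^8 s.
Converting: 1.038×10^8 s ÷ 86400 s/day = 1201 days.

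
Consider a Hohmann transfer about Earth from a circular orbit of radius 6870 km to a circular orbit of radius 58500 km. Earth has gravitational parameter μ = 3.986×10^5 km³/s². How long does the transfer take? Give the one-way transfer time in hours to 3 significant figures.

Transfer-ellipse semi-major axis a_t = (r₁ + r₂)/2 = (6870 + 58500)/2 = 32685 km.
By Kepler's third law the transfer-orbit period is T = 2π√(a_t³/μ), so t = T/2 = 29400 s.
Converting: 29400 s ÷ 3600 s/hour = 8.17 hours.

t = 8.17 hours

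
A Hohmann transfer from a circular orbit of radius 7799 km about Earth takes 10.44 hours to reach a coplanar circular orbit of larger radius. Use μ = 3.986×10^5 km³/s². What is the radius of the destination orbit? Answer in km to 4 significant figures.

r₂ = 69190 km

Transfer time t = 10.44 hours = 37584 s, and t = π√(a_t³/μ).
So a_t = (μ t²/π²)^(1/3) = (3.986×10^5 × (37584)² / π²)^(1/3) = 38496 km.
Since a_t = (r₁ + r₂)/2, r₂ = 2a_t − r₁ = 2×38496 − 7799 = 69193 km.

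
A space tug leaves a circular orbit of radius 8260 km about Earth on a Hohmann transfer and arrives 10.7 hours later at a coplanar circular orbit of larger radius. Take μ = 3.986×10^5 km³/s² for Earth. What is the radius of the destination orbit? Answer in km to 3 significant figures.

r₂ = 70000 km

Transfer time t = 10.7 hours = 38520 s, and t = π√(a_t³/μ).
So a_t = (μ t²/π²)^(1/3) = (3.986×10^5 × (38520)² / π²)^(1/3) = 39132 km.
Since a_t = (r₁ + r₂)/2, r₂ = 2a_t − r₁ = 2×39132 − 8260 = 70004 km.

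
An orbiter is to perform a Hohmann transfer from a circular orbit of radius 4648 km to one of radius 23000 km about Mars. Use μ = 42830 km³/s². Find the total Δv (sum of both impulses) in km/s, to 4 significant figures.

Δv = 1.453 km/s

The Hohmann ellipse has a_t = (r₁ + r₂)/2 = 13824 km.
Circular speed at r₁: v₁ = √(μ/r₁) = √(42830/4648) = 3.0356 km/s.
Transfer-orbit speed at r₁ (v² = μ(2/r − 1/a)): v_p = √[μ(2/r₁ − 1/a_t)] = 3.9155 km/s.
First burn Δv₁ = |v_p − v₁| = 0.8799 km/s.
At r₂, v₂ = √(μ/r₂) = 1.3646 km/s.
Transfer-orbit speed at r₂: v_a = √[μ(2/r₂ − 1/a_t)] = 0.79127 km/s.
Second burn Δv₂ = |v₂ − v_a| = 0.5733 km/s.
Total Δv = Δv₁ + Δv₂ = 1.453 km/s.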